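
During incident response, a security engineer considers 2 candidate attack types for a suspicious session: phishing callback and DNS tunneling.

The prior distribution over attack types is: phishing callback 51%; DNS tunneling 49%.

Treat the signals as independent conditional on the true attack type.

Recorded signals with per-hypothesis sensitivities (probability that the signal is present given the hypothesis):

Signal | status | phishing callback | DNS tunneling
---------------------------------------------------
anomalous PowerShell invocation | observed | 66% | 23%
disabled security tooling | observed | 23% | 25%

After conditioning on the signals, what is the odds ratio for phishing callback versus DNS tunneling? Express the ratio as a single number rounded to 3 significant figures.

2.75

Posterior odds equal prior odds times the likelihood ratio; only the two competing hypotheses matter.
  phishing callback: 0.51 × 0.66 × 0.23 = 0.077418
  DNS tunneling: 0.49 × 0.23 × 0.25 = 0.028175
Odds(phishing callback : DNS tunneling) = 0.077418 / 0.028175 ≈ 2.75.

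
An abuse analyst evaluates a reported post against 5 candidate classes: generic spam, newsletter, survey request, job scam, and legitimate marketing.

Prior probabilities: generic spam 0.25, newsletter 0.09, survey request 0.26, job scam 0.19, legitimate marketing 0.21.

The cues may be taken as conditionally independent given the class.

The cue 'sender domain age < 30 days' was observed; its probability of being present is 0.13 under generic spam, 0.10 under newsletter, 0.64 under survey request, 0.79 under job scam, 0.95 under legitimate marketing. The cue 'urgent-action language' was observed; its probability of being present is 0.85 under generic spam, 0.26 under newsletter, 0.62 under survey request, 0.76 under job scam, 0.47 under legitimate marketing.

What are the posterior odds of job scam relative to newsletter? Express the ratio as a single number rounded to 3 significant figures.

Posterior odds equal prior odds times the likelihood ratio; only the two competing hypotheses matter.
  job scam: 0.19 × 0.79 × 0.76 = 0.11408
  newsletter: 0.09 × 0.10 × 0.26 = 0.00234
Posterior odds = 0.11408 / 0.00234 ≈ 48.8.

48.8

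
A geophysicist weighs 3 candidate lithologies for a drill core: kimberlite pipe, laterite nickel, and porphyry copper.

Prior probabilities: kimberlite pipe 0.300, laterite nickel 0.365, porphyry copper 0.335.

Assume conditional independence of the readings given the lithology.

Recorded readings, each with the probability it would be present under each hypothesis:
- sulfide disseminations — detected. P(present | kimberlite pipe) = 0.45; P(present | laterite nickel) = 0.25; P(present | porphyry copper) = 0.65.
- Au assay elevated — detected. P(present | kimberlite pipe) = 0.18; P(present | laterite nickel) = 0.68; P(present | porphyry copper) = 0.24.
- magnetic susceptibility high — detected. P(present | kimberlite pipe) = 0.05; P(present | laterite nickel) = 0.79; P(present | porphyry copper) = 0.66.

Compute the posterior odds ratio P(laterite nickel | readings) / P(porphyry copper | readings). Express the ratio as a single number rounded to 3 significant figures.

1.42

Posterior odds equal prior odds times the likelihood ratio; only the two competing hypotheses matter.
  laterite nickel: 0.365 × 0.25 × 0.68 × 0.79 = 0.04902
  porphyry copper: 0.335 × 0.65 × 0.24 × 0.66 = 0.034492
Posterior odds = 0.04902 / 0.034492 ≈ 1.42.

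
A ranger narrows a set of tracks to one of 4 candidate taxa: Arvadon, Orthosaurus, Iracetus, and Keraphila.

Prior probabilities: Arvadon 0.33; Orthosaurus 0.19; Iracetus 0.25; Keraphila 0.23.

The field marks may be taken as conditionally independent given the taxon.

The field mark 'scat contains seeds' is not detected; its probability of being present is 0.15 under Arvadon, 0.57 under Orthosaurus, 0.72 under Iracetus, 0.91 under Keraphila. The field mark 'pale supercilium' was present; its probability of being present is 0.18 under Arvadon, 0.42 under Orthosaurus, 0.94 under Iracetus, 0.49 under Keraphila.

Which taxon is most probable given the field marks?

By Bayes' rule with conditional independence, the unnormalized weight for each hypothesis is prior × ∏ likelihoods (using 1 − P(present | H) for each absent field mark):
  Arvadon: 0.33 × (1 − 0.15) × 0.18 = 0.05049
  Orthosaurus: 0.19 × (1 − 0.57) × 0.42 = 0.034314
  Iracetus: 0.25 × (1 − 0.72) × 0.94 = 0.0658
  Keraphila: 0.23 × (1 − 0.91) × 0.49 = 0.010143
The unnormalized weights sum to 0.16075.
P(Arvadon | evidence) ≈ 0.05049 / 0.16075 ≈ 0.314
P(Orthosaurus | evidence) ≈ 0.034314 / 0.16075 ≈ 0.213
P(Iracetus | evidence) ≈ 0.0658 / 0.16075 ≈ 0.409
P(Keraphila | evidence) ≈ 0.010143 / 0.16075 ≈ 0.063
The largest is 0.409, so Iracetus is most probable.

Iracetus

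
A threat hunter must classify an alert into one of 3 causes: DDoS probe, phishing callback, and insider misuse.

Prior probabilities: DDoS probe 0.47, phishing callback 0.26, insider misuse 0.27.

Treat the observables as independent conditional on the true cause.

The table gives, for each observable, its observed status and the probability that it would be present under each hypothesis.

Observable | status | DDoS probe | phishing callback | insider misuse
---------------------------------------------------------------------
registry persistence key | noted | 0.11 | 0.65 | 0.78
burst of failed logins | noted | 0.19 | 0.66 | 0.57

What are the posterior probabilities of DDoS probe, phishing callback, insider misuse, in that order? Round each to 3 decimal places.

For each hypothesis, the unnormalized posterior weight is prior × product of the observable likelihoods:
  DDoS probe: 0.47 × 0.11 × 0.19 = 0.009823
  phishing callback: 0.26 × 0.65 × 0.66 = 0.11154
  insider misuse: 0.27 × 0.78 × 0.57 = 0.12004
The unnormalized weights sum to 0.24141.
P(DDoS probe | evidence) = 0.009823 / 0.24141 ≈ 0.041
P(phishing callback | evidence) = 0.11154 / 0.24141 ≈ 0.462
P(insider misuse | evidence) = 0.12004 / 0.24141 ≈ 0.497

0.041, 0.462, 0.497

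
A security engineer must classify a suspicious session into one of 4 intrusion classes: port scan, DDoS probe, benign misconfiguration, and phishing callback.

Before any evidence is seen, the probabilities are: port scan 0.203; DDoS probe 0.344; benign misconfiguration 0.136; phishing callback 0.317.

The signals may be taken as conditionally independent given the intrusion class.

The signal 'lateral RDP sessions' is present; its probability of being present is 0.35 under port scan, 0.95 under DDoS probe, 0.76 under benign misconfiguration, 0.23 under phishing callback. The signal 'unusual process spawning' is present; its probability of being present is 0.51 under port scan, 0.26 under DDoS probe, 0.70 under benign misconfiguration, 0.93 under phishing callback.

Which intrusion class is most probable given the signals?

DDoS probe

By Bayes' rule with conditional independence, the unnormalized weight for each hypothesis is prior × ∏ likelihoods:
  port scan: 0.203 × 0.35 × 0.51 = 0.036236
  DDoS probe: 0.344 × 0.95 × 0.26 = 0.084968
  benign misconfiguration: 0.136 × 0.76 × 0.70 = 0.072352
  phishing callback: 0.317 × 0.23 × 0.93 = 0.067806
Marginal likelihood of the evidence = 0.26136.
P(port scan | evidence) ≈ 0.036236 / 0.26136 ≈ 0.139
P(DDoS probe | evidence) ≈ 0.084968 / 0.26136 ≈ 0.325
P(benign misconfiguration | evidence) ≈ 0.072352 / 0.26136 ≈ 0.277
P(phishing callback | evidence) ≈ 0.067806 / 0.26136 ≈ 0.259
The largest is 0.325, so DDoS probe is most probable.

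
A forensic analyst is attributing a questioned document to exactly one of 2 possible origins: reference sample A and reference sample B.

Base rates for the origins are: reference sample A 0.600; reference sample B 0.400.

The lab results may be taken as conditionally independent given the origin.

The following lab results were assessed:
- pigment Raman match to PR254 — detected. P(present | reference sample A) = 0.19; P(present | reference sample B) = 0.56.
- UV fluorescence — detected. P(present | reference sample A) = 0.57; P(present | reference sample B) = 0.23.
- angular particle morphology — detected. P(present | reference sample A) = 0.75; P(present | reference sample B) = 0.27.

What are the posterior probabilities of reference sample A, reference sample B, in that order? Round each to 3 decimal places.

For each hypothesis, the unnormalized posterior weight is prior × product of the lab result likelihoods:
  reference sample A: 0.600 × 0.19 × 0.57 × 0.75 = 0.048735
  reference sample B: 0.400 × 0.56 × 0.23 × 0.27 = 0.01391
The unnormalized weights sum to 0.062645.
P(reference sample A | evidence) = 0.048735 / 0.062645 ≈ 0.778
P(reference sample B | evidence) = 0.01391 / 0.062645 ≈ 0.222

0.778, 0.222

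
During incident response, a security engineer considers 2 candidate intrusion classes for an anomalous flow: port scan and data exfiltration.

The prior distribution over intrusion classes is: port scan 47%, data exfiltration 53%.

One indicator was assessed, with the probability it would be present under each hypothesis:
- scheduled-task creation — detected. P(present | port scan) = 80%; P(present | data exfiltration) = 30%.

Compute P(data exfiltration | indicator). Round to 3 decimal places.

0.297

By Bayes' rule, the unnormalized weight for each hypothesis is prior × likelihood:
  port scan: 0.47 × 0.80 = 0.376
  data exfiltration: 0.53 × 0.30 = 0.159
Normalizing constant Z = 0.376 + 0.159 = 0.535.
P(data exfiltration | evidence) = 0.159 / 0.535 ≈ 0.297.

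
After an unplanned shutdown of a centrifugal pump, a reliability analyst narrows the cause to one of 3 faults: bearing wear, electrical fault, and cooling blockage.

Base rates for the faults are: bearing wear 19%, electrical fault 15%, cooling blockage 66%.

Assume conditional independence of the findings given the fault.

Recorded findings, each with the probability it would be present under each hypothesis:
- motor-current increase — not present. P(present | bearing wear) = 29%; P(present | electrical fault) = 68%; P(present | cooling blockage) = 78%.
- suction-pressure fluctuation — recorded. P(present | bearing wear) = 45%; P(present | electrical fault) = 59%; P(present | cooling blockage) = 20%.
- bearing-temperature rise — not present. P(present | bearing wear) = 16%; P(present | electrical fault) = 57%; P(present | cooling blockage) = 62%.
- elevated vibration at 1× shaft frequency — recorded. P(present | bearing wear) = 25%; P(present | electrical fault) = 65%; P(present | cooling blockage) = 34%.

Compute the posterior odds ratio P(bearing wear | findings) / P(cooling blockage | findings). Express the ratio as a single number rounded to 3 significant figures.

3.40

Posterior odds equal prior odds times the likelihood ratio; only the two competing hypotheses matter (using 1 − P(present | H) for each absent finding).
  bearing wear: 0.19 × (1 − 0.29) × 0.45 × (1 − 0.16) × 0.25 = 0.012748
  cooling blockage: 0.66 × (1 − 0.78) × 0.20 × (1 − 0.62) × 0.34 = 0.003752
Odds(bearing wear : cooling blockage) = 0.012748 / 0.003752 ≈ 3.40.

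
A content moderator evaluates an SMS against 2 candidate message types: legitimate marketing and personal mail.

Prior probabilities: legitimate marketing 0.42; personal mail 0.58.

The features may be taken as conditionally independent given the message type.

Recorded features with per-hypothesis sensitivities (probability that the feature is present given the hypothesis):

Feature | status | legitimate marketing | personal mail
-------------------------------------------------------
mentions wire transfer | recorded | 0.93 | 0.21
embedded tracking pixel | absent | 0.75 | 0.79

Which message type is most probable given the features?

By Bayes' rule with conditional independence, the unnormalized weight for each hypothesis is prior × ∏ likelihoods (using 1 − P(present | H) for each absent feature):
  legitimate marketing: 0.42 × 0.93 × (1 − 0.75) = 0.09765
  personal mail: 0.58 × 0.21 × (1 − 0.79) = 0.025578
Marginal likelihood of the evidence = 0.12323.
P(legitimate marketing | evidence) ≈ 0.09765 / 0.12323 ≈ 0.792
P(personal mail | evidence) ≈ 0.025578 / 0.12323 ≈ 0.208
The largest is 0.792, so legitimate marketing is most probable.

legitimate marketing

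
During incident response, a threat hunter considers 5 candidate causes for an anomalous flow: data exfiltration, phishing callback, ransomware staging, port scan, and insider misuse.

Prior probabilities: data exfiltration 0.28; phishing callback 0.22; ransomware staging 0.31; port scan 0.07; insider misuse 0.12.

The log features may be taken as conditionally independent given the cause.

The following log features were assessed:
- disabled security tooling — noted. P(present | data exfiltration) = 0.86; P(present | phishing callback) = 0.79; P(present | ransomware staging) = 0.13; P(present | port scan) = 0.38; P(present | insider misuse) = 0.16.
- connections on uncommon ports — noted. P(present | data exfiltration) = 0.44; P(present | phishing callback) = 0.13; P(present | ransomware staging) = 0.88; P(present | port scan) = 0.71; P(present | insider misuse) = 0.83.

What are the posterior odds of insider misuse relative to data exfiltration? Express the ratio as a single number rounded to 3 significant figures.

0.150

Posterior odds equal prior odds times the likelihood ratio; only the two competing hypotheses matter.
  insider misuse: 0.12 × 0.16 × 0.83 = 0.015936
  data exfiltration: 0.28 × 0.86 × 0.44 = 0.10595
Odds(insider misuse : data exfiltration) = 0.015936 / 0.10595 ≈ 0.150.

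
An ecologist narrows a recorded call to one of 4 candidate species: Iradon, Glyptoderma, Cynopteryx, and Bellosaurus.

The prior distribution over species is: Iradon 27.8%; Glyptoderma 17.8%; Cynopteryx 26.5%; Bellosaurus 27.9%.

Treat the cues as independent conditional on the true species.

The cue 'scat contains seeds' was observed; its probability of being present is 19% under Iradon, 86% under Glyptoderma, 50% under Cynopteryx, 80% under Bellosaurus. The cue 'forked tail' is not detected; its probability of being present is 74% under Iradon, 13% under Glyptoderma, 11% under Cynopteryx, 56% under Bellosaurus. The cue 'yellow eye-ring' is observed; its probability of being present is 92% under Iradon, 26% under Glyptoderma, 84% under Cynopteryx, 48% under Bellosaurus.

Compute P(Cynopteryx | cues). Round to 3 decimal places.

0.512

For each hypothesis, the unnormalized posterior weight is prior × product of the cue likelihoods (using 1 − P(present | H) for each absent cue):
  Iradon: 0.278 × 0.19 × (1 − 0.74) × 0.92 = 0.012635
  Glyptoderma: 0.178 × 0.86 × (1 − 0.13) × 0.26 = 0.034627
  Cynopteryx: 0.265 × 0.50 × (1 − 0.11) × 0.84 = 0.099057
  Bellosaurus: 0.279 × 0.80 × (1 − 0.56) × 0.48 = 0.04714
Marginal likelihood of the evidence = 0.19346.
P(Cynopteryx | evidence) = 0.099057 / 0.19346 ≈ 0.512.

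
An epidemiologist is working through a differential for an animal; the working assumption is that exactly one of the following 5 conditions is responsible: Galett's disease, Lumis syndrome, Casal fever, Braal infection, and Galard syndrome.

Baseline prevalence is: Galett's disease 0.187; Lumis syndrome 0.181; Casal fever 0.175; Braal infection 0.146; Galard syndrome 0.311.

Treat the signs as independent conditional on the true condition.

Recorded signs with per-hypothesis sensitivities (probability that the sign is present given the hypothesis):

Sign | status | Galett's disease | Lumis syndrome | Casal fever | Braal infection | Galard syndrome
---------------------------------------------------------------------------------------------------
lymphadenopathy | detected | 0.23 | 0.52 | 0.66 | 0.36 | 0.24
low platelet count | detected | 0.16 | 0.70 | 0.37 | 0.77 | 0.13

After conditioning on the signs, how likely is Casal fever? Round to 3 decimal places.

For each hypothesis, the unnormalized posterior weight is prior × product of the sign likelihoods:
  Galett's disease: 0.187 × 0.23 × 0.16 = 0.0068816
  Lumis syndrome: 0.181 × 0.52 × 0.70 = 0.065884
  Casal fever: 0.175 × 0.66 × 0.37 = 0.042735
  Braal infection: 0.146 × 0.36 × 0.77 = 0.040471
  Galard syndrome: 0.311 × 0.24 × 0.13 = 0.0097032
The unnormalized weights sum to 0.16567.
P(Casal fever | evidence) = 0.042735 / 0.16567 ≈ 0.258.

0.258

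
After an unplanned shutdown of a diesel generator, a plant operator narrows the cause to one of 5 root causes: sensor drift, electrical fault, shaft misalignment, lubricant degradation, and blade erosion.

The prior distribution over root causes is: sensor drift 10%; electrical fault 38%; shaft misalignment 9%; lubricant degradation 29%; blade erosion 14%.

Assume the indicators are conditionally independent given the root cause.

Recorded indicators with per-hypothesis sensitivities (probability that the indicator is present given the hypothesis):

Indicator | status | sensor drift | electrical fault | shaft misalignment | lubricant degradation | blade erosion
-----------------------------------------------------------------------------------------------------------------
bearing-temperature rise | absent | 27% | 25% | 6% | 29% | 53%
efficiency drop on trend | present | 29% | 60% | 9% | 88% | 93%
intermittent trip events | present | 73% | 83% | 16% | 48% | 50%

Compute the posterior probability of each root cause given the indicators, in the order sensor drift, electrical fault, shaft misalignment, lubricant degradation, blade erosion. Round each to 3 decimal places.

For each hypothesis, the unnormalized posterior weight is prior × product of the indicator likelihoods (using 1 − P(present | H) for each absent indicator):
  sensor drift: 0.10 × (1 − 0.27) × 0.29 × 0.73 = 0.015454
  electrical fault: 0.38 × (1 − 0.25) × 0.60 × 0.83 = 0.14193
  shaft misalignment: 0.09 × (1 − 0.06) × 0.09 × 0.16 = 0.0012182
  lubricant degradation: 0.29 × (1 − 0.29) × 0.88 × 0.48 = 0.086972
  blade erosion: 0.14 × (1 − 0.53) × 0.93 × 0.50 = 0.030597
Normalizing constant Z = 0.015454 + 0.14193 + 0.0012182 + 0.086972 + 0.030597 = 0.27617.
P(sensor drift | evidence) = 0.015454 / 0.27617 ≈ 0.056
P(electrical fault | evidence) = 0.14193 / 0.27617 ≈ 0.514
P(shaft misalignment | evidence) = 0.0012182 / 0.27617 ≈ 0.004
P(lubricant degradation | evidence) = 0.086972 / 0.27617 ≈ 0.315
P(blade erosion | evidence) = 0.030597 / 0.27617 ≈ 0.111

0.056, 0.514, 0.004, 0.315, 0.111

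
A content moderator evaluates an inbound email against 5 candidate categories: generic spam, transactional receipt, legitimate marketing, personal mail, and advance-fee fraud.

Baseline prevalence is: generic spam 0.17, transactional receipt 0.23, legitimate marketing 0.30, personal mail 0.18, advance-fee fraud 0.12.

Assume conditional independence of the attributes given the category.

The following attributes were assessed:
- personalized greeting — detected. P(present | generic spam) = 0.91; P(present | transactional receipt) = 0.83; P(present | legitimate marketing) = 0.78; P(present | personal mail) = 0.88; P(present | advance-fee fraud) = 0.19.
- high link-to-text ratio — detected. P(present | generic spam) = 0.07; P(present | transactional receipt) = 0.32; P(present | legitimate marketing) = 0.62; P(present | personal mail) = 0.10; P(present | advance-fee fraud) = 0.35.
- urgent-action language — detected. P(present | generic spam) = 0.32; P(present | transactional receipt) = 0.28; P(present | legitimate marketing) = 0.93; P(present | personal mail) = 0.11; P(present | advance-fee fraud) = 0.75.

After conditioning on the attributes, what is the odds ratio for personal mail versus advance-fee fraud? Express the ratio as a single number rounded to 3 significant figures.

The normalizing constant cancels in an odds ratio, so compute prior × likelihood for the two hypotheses only:
  personal mail: 0.18 × 0.88 × 0.10 × 0.11 = 0.0017424
  advance-fee fraud: 0.12 × 0.19 × 0.35 × 0.75 = 0.005985
Odds(personal mail : advance-fee fraud) = 0.0017424 / 0.005985 ≈ 0.291.

0.291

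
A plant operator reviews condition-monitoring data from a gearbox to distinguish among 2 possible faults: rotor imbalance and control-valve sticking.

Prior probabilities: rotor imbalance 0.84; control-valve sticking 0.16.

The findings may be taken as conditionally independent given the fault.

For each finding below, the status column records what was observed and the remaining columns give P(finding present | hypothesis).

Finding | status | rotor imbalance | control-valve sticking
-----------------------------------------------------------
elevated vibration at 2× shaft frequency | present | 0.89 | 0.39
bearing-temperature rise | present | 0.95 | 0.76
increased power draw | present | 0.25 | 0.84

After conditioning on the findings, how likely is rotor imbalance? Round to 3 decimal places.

Multiply each prior by the joint likelihood of the evidence pattern:
  rotor imbalance: 0.84 × 0.89 × 0.95 × 0.25 = 0.17755
  control-valve sticking: 0.16 × 0.39 × 0.76 × 0.84 = 0.039836
The unnormalized weights sum to 0.21739.
P(rotor imbalance | evidence) = 0.17755 / 0.21739 ≈ 0.817.

0.817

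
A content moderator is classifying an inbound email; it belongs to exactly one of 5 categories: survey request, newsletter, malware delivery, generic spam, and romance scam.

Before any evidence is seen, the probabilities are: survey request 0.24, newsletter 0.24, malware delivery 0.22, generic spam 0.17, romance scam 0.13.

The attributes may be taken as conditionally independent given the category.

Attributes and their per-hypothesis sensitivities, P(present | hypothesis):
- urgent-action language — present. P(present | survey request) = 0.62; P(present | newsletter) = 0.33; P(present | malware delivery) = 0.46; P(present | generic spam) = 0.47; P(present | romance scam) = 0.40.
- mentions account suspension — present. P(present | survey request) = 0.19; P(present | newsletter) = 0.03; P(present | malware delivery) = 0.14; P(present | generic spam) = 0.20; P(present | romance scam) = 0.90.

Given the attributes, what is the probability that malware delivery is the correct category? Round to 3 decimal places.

0.132

Multiply each prior by the joint likelihood of the attribute pattern:
  survey request: 0.24 × 0.62 × 0.19 = 0.028272
  newsletter: 0.24 × 0.33 × 0.03 = 0.002376
  malware delivery: 0.22 × 0.46 × 0.14 = 0.014168
  generic spam: 0.17 × 0.47 × 0.20 = 0.01598
  romance scam: 0.13 × 0.40 × 0.90 = 0.0468
The unnormalized weights sum to 0.1076.
P(malware delivery | evidence) = 0.014168 / 0.1076 ≈ 0.132.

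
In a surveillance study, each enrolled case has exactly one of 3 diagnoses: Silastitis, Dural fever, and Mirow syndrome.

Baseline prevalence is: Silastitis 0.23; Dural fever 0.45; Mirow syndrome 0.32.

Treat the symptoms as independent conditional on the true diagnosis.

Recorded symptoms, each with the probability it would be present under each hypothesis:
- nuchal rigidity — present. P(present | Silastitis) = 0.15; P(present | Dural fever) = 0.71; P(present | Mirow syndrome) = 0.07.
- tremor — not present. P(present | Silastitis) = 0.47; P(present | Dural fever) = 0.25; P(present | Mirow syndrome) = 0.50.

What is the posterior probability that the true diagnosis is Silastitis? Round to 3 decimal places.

0.068

Multiply each prior by the joint likelihood of the symptom pattern (using 1 − P(present | H) for each absent symptom):
  Silastitis: 0.23 × 0.15 × (1 − 0.47) = 0.018285
  Dural fever: 0.45 × 0.71 × (1 − 0.25) = 0.23963
  Mirow syndrome: 0.32 × 0.07 × (1 − 0.50) = 0.0112
Normalizing constant Z = 0.018285 + 0.23963 + 0.0112 = 0.26911.
P(Silastitis | evidence) = 0.018285 / 0.26911 ≈ 0.068.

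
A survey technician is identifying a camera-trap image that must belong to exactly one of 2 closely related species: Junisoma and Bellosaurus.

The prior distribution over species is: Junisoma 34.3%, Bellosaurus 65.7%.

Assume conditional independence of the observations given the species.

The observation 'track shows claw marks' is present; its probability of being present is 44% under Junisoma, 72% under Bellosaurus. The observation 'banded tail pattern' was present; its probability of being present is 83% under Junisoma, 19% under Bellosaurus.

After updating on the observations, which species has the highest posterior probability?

Junisoma

For each hypothesis, the unnormalized posterior weight is prior × product of the observation likelihoods:
  Junisoma: 0.343 × 0.44 × 0.83 = 0.12526
  Bellosaurus: 0.657 × 0.72 × 0.19 = 0.089878
The unnormalized weights sum to 0.21514.
P(Junisoma | evidence) ≈ 0.12526 / 0.21514 ≈ 0.582
P(Bellosaurus | evidence) ≈ 0.089878 / 0.21514 ≈ 0.418
The largest is 0.582, so Junisoma is most probable.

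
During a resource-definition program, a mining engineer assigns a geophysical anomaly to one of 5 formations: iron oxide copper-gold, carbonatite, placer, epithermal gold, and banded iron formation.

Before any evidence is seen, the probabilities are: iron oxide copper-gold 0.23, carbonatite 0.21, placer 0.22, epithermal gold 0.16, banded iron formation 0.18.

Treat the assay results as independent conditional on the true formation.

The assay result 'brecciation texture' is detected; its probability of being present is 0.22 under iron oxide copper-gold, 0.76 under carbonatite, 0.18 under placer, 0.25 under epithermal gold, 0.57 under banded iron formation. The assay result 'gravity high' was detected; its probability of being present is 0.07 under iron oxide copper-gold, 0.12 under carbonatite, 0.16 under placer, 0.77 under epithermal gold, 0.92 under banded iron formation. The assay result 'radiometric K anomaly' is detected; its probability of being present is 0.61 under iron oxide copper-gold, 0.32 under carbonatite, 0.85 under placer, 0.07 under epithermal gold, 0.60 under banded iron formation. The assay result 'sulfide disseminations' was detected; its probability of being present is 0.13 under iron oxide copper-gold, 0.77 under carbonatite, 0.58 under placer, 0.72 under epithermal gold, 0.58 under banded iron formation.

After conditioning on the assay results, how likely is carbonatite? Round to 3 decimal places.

For each hypothesis, the unnormalized posterior weight is prior × product of the assay result likelihoods:
  iron oxide copper-gold: 0.23 × 0.22 × 0.07 × 0.61 × 0.13 = 0.00028088
  carbonatite: 0.21 × 0.76 × 0.12 × 0.32 × 0.77 = 0.0047191
  placer: 0.22 × 0.18 × 0.16 × 0.85 × 0.58 = 0.0031236
  epithermal gold: 0.16 × 0.25 × 0.77 × 0.07 × 0.72 = 0.0015523
  banded iron formation: 0.18 × 0.57 × 0.92 × 0.60 × 0.58 = 0.032848
Normalizing constant Z = 0.00028088 + 0.0047191 + 0.0031236 + 0.0015523 + 0.032848 = 0.042524.
P(carbonatite | evidence) = 0.0047191 / 0.042524 ≈ 0.111.

0.111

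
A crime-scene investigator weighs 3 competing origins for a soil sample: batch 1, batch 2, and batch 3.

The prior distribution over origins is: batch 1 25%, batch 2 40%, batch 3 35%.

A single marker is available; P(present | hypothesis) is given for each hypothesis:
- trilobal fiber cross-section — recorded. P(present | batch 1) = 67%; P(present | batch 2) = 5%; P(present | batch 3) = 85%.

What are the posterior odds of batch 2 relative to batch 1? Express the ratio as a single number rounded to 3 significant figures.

0.119

The normalizing constant cancels in an odds ratio, so compute prior × likelihood for the two hypotheses only:
  batch 2: 0.40 × 0.05 = 0.02
  batch 1: 0.25 × 0.67 = 0.1675
Odds(batch 2 : batch 1) = 0.02 / 0.1675 ≈ 0.119.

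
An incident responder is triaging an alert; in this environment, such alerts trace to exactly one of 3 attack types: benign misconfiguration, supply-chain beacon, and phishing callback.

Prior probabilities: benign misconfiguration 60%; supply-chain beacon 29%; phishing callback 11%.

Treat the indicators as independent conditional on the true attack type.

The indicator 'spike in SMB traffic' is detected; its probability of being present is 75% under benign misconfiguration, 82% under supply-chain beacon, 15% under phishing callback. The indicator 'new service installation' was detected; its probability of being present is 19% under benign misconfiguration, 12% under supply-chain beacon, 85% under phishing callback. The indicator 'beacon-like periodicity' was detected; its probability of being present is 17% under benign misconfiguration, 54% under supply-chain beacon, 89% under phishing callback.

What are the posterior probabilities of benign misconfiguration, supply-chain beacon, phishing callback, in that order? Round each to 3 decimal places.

By Bayes' rule with conditional independence, the unnormalized weight for each hypothesis is prior × ∏ likelihoods:
  benign misconfiguration: 0.60 × 0.75 × 0.19 × 0.17 = 0.014535
  supply-chain beacon: 0.29 × 0.82 × 0.12 × 0.54 = 0.015409
  phishing callback: 0.11 × 0.15 × 0.85 × 0.89 = 0.012482
Normalizing constant Z = 0.014535 + 0.015409 + 0.012482 = 0.042427.
P(benign misconfiguration | evidence) = 0.014535 / 0.042427 ≈ 0.343
P(supply-chain beacon | evidence) = 0.015409 / 0.042427 ≈ 0.363
P(phishing callback | evidence) = 0.012482 / 0.042427 ≈ 0.294

0.343, 0.363, 0.294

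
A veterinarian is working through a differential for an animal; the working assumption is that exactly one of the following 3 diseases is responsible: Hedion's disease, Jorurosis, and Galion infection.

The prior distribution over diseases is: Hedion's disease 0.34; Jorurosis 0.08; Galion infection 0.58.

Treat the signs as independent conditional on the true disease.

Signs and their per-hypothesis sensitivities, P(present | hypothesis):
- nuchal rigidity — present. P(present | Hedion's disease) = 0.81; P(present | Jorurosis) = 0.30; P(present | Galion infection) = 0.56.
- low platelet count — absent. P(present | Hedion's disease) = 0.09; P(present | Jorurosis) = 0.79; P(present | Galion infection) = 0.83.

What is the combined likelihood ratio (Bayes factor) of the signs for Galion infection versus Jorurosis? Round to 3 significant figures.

1.51

The Bayes factor is the ratio of the joint likelihoods of the sign pattern under the two hypotheses (using 1 − P(present | H) for each absent sign).
  Galion infection: 0.56 × (1 − 0.83) = 0.0952
  Jorurosis: 0.30 × (1 − 0.79) = 0.063
Bayes factor = 0.0952 / 0.063 ≈ 1.51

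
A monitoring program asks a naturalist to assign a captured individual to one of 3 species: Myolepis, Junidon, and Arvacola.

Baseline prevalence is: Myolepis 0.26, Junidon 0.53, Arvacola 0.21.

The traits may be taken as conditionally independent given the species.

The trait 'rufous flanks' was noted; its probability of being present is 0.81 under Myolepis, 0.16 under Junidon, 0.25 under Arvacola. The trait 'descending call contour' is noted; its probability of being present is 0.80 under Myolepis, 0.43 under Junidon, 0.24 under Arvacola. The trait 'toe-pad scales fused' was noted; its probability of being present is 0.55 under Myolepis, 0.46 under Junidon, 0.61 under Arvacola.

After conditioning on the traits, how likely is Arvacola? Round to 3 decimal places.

0.066

By Bayes' rule with conditional independence, the unnormalized weight for each hypothesis is prior × ∏ likelihoods:
  Myolepis: 0.26 × 0.81 × 0.80 × 0.55 = 0.092664
  Junidon: 0.53 × 0.16 × 0.43 × 0.46 = 0.016773
  Arvacola: 0.21 × 0.25 × 0.24 × 0.61 = 0.007686
The unnormalized weights sum to 0.11712.
P(Arvacola | evidence) = 0.007686 / 0.11712 ≈ 0.066.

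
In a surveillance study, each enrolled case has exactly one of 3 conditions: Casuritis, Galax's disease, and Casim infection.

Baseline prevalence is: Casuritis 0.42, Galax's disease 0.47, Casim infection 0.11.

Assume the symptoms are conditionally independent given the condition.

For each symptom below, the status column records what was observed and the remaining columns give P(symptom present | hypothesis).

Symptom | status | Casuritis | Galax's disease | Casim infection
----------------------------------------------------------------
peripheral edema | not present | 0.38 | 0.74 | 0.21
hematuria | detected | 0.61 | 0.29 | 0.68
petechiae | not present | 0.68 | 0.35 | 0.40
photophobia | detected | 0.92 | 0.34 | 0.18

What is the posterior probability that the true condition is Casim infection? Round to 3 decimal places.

0.105

By Bayes' rule with conditional independence, the unnormalized weight for each hypothesis is prior × ∏ likelihoods (using 1 − P(present | H) for each absent symptom):
  Casuritis: 0.42 × (1 − 0.38) × 0.61 × (1 − 0.68) × 0.92 = 0.046764
  Galax's disease: 0.47 × (1 − 0.74) × 0.29 × (1 − 0.35) × 0.34 = 0.0078318
  Casim infection: 0.11 × (1 − 0.21) × 0.68 × (1 − 0.40) × 0.18 = 0.0063819
Normalizing constant Z = 0.046764 + 0.0078318 + 0.0063819 = 0.060977.
P(Casim infection | evidence) = 0.0063819 / 0.060977 ≈ 0.105.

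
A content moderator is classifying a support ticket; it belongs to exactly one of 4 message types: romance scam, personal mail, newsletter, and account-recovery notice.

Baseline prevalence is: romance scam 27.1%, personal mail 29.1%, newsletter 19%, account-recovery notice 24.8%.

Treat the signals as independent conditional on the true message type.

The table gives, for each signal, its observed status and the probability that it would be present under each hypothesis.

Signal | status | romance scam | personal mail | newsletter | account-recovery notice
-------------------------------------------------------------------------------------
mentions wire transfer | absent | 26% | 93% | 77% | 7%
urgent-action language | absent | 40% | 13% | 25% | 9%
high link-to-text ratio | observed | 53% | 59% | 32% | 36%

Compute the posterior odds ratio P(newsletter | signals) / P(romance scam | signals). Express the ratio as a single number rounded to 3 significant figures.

0.164

Unnormalized posterior weight (prior times the signal likelihoods) for each of the two hypotheses (using 1 − P(present | H) for each absent signal):
  newsletter: 0.190 × (1 − 0.77) × (1 − 0.25) × 0.32 = 0.010488
  romance scam: 0.271 × (1 − 0.26) × (1 − 0.40) × 0.53 = 0.063772
Posterior odds = 0.010488 / 0.063772 ≈ 0.164.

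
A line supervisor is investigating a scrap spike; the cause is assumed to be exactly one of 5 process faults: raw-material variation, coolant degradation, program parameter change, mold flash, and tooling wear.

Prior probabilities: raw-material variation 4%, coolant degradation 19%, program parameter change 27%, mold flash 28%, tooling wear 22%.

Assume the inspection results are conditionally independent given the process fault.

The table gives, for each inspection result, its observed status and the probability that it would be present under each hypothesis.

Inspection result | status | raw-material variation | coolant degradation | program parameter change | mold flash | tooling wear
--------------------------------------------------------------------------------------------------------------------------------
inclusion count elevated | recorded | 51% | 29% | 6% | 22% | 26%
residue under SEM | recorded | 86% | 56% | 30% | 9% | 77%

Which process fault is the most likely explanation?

tooling wear

For each hypothesis, the unnormalized posterior weight is prior × product of the inspection result likelihoods:
  raw-material variation: 0.04 × 0.51 × 0.86 = 0.017544
  coolant degradation: 0.19 × 0.29 × 0.56 = 0.030856
  program parameter change: 0.27 × 0.06 × 0.30 = 0.00486
  mold flash: 0.28 × 0.22 × 0.09 = 0.005544
  tooling wear: 0.22 × 0.26 × 0.77 = 0.044044
The unnormalized weights sum to 0.10285.
P(raw-material variation | evidence) ≈ 0.017544 / 0.10285 ≈ 0.171
P(coolant degradation | evidence) ≈ 0.030856 / 0.10285 ≈ 0.300
P(program parameter change | evidence) ≈ 0.00486 / 0.10285 ≈ 0.047
P(mold flash | evidence) ≈ 0.005544 / 0.10285 ≈ 0.054
P(tooling wear | evidence) ≈ 0.044044 / 0.10285 ≈ 0.428
The largest is 0.428, so tooling wear is most probable.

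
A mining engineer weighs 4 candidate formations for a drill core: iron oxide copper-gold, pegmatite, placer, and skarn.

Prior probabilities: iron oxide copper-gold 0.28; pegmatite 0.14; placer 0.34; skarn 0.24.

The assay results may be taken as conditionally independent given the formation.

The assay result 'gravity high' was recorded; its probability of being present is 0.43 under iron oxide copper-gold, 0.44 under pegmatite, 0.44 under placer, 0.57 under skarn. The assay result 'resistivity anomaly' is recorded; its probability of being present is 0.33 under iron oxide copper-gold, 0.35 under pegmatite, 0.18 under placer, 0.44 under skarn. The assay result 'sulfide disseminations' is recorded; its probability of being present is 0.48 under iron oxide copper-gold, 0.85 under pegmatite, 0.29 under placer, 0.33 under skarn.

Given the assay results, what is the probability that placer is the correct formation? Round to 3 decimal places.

0.120

For each hypothesis, the unnormalized posterior weight is prior × product of the assay result likelihoods:
  iron oxide copper-gold: 0.28 × 0.43 × 0.33 × 0.48 = 0.019071
  pegmatite: 0.14 × 0.44 × 0.35 × 0.85 = 0.018326
  placer: 0.34 × 0.44 × 0.18 × 0.29 = 0.0078091
  skarn: 0.24 × 0.57 × 0.44 × 0.33 = 0.019863
The unnormalized weights sum to 0.06507.
P(placer | evidence) = 0.0078091 / 0.06507 ≈ 0.120.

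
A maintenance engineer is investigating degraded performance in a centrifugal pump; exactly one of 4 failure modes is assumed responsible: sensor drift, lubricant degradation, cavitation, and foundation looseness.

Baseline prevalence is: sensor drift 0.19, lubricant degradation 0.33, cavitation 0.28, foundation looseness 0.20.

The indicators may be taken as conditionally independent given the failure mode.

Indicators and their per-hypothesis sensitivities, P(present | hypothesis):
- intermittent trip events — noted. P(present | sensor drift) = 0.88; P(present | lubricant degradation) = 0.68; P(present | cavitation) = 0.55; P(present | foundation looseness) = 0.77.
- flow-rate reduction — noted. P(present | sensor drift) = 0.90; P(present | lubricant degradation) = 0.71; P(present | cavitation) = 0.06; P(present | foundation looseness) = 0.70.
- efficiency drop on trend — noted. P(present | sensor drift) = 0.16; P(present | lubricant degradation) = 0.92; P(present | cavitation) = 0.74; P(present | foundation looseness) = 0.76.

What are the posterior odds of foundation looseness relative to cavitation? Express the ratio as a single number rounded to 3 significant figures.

12.0

Posterior odds equal prior odds times the likelihood ratio; only the two competing hypotheses matter.
  foundation looseness: 0.20 × 0.77 × 0.70 × 0.76 = 0.081928
  cavitation: 0.28 × 0.55 × 0.06 × 0.74 = 0.0068376
Odds(foundation looseness : cavitation) = 0.081928 / 0.0068376 ≈ 12.0.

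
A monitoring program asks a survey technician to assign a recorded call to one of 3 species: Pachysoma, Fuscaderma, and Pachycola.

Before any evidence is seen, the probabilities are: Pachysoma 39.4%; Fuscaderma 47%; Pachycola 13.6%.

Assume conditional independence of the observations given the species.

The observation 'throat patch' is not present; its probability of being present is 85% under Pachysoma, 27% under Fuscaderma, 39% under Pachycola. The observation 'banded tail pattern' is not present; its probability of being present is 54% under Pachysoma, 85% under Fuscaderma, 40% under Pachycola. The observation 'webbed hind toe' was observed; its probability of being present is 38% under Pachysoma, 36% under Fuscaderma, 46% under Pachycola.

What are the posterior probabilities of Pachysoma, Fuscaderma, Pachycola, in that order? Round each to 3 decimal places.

0.200, 0.358, 0.442

Multiply each prior by the joint likelihood of the evidence pattern (using 1 − P(present | H) for each absent observation):
  Pachysoma: 0.394 × (1 − 0.85) × (1 − 0.54) × 0.38 = 0.010331
  Fuscaderma: 0.470 × (1 − 0.27) × (1 − 0.85) × 0.36 = 0.018527
  Pachycola: 0.136 × (1 − 0.39) × (1 − 0.40) × 0.46 = 0.022897
Marginal likelihood of the evidence = 0.051755.
P(Pachysoma | evidence) = 0.010331 / 0.051755 ≈ 0.200
P(Fuscaderma | evidence) = 0.018527 / 0.051755 ≈ 0.358
P(Pachycola | evidence) = 0.022897 / 0.051755 ≈ 0.442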